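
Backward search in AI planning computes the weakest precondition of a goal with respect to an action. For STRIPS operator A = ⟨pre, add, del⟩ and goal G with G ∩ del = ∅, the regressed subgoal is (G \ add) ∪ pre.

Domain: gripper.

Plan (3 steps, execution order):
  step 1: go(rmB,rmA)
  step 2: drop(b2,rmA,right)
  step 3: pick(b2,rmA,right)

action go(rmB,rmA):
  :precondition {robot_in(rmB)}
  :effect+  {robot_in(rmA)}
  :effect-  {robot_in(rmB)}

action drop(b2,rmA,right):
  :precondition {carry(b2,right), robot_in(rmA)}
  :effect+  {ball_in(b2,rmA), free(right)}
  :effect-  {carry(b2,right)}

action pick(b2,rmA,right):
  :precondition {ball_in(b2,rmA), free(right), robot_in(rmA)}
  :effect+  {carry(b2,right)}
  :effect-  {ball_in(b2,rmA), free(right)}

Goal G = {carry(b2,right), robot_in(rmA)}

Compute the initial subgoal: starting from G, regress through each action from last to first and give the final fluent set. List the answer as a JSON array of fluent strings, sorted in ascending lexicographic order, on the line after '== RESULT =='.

Regress step by step:
  through step 3 (pick(b2,rmA,right)): drop {carry(b2,right)}, keep {robot_in(rmA)}, require {ball_in(b2,rmA), free(right), robot_in(rmA)}
    → {ball_in(b2,rmA), free(right), robot_in(rmA)}
  through step 2 (drop(b2,rmA,right)): drop {ball_in(b2,rmA), free(right)}, keep {robot_in(rmA)}, require {carry(b2,right), robot_in(rmA)}
    → {carry(b2,right), robot_in(rmA)}
  through step 1 (go(rmB,rmA)): drop {robot_in(rmA)}, keep {carry(b2,right)}, require {robot_in(rmB)}
    → {carry(b2,right), robot_in(rmB)}

== RESULT ==
["carry(b2,right)", "robot_in(rmB)"]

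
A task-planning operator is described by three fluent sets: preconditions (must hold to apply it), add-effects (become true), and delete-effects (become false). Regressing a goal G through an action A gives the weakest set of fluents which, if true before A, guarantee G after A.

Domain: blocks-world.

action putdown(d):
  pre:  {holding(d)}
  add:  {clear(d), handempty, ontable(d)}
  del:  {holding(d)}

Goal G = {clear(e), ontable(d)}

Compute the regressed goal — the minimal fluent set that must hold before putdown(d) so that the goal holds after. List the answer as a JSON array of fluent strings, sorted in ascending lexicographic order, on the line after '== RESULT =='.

Compute (G \ add) ∪ pre:
  G ∩ del = {}  (empty — regression defined)
  G \ add = {clear(e), ontable(d)} \ {clear(d), handempty, ontable(d)} = {clear(e)}
  ∪ pre   = {clear(e)} ∪ {holding(d)}
          = {clear(e), holding(d)}

== RESULT ==
["clear(e)", "holding(d)"]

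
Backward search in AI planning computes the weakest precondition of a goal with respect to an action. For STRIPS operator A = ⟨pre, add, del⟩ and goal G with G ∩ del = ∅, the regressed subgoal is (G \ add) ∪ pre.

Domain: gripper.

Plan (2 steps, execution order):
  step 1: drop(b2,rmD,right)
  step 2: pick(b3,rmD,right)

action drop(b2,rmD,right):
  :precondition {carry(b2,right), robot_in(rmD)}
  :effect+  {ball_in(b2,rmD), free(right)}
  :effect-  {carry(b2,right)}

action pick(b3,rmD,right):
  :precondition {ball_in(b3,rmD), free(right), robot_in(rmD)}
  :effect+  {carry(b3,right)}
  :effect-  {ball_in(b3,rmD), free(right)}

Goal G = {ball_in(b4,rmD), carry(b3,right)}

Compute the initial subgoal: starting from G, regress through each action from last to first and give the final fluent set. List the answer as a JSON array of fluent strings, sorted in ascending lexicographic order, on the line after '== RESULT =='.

Work backward from the goal:
  through step 2 (pick(b3,rmD,right)): drop {carry(b3,right)}, keep {ball_in(b4,rmD)}, require {ball_in(b3,rmD), free(right), robot_in(rmD)}
    → {ball_in(b3,rmD), ball_in(b4,rmD), free(right), robot_in(rmD)}
  through step 1 (drop(b2,rmD,right)): drop {free(right)}, keep {ball_in(b3,rmD), ball_in(b4,rmD), robot_in(rmD)}, require {carry(b2,right), robot_in(rmD)}
    → {ball_in(b3,rmD), ball_in(b4,rmD), carry(b2,right), robot_in(rmD)}

== RESULT ==
["ball_in(b3,rmD)", "ball_in(b4,rmD)", "carry(b2,right)", "robot_in(rmD)"]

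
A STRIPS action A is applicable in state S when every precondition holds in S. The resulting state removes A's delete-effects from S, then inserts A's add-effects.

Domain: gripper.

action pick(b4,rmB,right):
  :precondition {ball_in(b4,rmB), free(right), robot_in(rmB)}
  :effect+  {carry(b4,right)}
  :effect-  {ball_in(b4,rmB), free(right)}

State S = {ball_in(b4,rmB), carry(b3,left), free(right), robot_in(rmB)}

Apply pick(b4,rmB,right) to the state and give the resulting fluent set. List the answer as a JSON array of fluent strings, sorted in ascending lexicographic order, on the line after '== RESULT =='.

Progress:
  pre ⊆ S: {ball_in(b4,rmB), free(right), robot_in(rmB)} ⊆ S  — applicable
  S \ del = {carry(b3,left), robot_in(rmB)}
  ∪ add   = {carry(b3,left), carry(b4,right), robot_in(rmB)}

== RESULT ==
["carry(b3,left)", "carry(b4,right)", "robot_in(rmB)"]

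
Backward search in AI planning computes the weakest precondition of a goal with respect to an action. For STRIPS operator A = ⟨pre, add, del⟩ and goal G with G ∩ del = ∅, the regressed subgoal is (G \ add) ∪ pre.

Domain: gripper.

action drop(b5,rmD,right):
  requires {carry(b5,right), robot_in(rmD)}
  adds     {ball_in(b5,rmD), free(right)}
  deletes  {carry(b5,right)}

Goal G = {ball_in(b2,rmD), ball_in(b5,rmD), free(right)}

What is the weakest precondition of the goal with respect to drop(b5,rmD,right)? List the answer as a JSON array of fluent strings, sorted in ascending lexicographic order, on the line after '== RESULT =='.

Regress:
  G ∩ del = {}  (empty — regression defined)
  G \ add = {ball_in(b2,rmD), ball_in(b5,rmD), free(right)} \ {ball_in(b5,rmD), free(right)} = {ball_in(b2,rmD)}
  ∪ pre   = {ball_in(b2,rmD)} ∪ {carry(b5,right), robot_in(rmD)}
          = {ball_in(b2,rmD), carry(b5,right), robot_in(rmD)}

== RESULT ==
["ball_in(b2,rmD)", "carry(b5,right)", "robot_in(rmD)"]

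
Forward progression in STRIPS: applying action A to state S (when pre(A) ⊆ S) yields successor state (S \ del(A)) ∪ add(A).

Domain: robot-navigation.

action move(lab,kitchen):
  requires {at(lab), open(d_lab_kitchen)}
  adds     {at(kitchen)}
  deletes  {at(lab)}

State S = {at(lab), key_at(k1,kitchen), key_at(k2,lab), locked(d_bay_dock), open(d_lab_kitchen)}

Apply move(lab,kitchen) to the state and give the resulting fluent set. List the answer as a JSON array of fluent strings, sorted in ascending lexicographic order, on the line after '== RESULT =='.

Compute (S \ del) ∪ add:
  pre ⊆ S: {at(lab), open(d_lab_kitchen)} ⊆ S  — applicable
  S \ del = {key_at(k1,kitchen), key_at(k2,lab), locked(d_bay_dock), open(d_lab_kitchen)}
  ∪ add   = {at(kitchen), key_at(k1,kitchen), key_at(k2,lab), locked(d_bay_dock), open(d_lab_kitchen)}

== RESULT ==
["at(kitchen)", "key_at(k1,kitchen)", "key_at(k2,lab)", "locked(d_bay_dock)", "open(d_lab_kitchen)"]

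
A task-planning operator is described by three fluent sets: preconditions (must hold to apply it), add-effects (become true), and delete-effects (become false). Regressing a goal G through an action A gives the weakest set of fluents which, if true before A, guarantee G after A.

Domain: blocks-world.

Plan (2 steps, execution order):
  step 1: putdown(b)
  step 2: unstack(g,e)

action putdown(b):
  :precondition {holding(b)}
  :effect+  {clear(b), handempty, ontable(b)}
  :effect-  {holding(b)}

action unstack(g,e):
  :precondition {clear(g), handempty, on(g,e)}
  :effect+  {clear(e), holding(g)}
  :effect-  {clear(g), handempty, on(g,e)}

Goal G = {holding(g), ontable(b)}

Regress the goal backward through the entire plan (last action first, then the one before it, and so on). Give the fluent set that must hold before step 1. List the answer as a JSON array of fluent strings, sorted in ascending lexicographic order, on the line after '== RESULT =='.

Work backward from the goal:
  through step 2 (unstack(g,e)): drop {holding(g)}, keep {ontable(b)}, require {clear(g), handempty, on(g,e)}
    → {clear(g), handempty, on(g,e), ontable(b)}
  through step 1 (putdown(b)): drop {handempty, ontable(b)}, keep {clear(g), on(g,e)}, require {holding(b)}
    → {clear(g), holding(b), on(g,e)}

== RESULT ==
["clear(g)", "holding(b)", "on(g,e)"]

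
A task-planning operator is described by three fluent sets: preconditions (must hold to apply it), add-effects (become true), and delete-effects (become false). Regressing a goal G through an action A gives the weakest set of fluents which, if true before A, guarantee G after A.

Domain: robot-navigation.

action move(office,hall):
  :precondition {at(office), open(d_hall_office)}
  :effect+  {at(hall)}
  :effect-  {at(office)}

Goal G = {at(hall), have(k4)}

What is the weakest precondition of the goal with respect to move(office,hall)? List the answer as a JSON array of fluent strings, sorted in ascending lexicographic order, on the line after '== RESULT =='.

Compute (G \ add) ∪ pre:
  G ∩ del = {}  (empty — regression defined)
  G \ add = {at(hall), have(k4)} \ {at(hall)} = {have(k4)}
  ∪ pre   = {have(k4)} ∪ {at(office), open(d_hall_office)}
          = {at(office), have(k4), open(d_hall_office)}

== RESULT ==
["at(office)", "have(k4)", "open(d_hall_office)"]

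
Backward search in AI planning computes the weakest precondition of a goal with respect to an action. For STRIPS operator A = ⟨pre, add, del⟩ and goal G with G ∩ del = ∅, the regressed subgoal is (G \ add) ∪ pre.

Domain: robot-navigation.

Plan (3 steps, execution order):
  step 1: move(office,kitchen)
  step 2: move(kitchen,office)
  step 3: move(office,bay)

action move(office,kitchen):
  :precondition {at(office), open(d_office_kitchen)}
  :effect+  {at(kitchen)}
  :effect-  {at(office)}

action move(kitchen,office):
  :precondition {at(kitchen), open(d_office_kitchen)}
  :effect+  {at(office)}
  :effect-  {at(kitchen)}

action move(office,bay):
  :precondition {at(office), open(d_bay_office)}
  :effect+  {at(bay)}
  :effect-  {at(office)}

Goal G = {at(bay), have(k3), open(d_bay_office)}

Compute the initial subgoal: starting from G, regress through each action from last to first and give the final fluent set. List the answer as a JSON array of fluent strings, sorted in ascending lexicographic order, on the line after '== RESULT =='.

Work backward from the goal:
  through step 3 (move(office,bay)): drop {at(bay)}, keep {have(k3), open(d_bay_office)}, require {at(office), open(d_bay_office)}
    → {at(office), have(k3), open(d_bay_office)}
  through step 2 (move(kitchen,office)): drop {at(office)}, keep {have(k3), open(d_bay_office)}, require {at(kitchen), open(d_office_kitchen)}
    → {at(kitchen), have(k3), open(d_bay_office), open(d_office_kitchen)}
  through step 1 (move(office,kitchen)): drop {at(kitchen)}, keep {have(k3), open(d_bay_office), open(d_office_kitchen)}, require {at(office), open(d_office_kitchen)}
    → {at(office), have(k3), open(d_bay_office), open(d_office_kitchen)}

== RESULT ==
["at(office)", "have(k3)", "open(d_bay_office)", "open(d_office_kitchen)"]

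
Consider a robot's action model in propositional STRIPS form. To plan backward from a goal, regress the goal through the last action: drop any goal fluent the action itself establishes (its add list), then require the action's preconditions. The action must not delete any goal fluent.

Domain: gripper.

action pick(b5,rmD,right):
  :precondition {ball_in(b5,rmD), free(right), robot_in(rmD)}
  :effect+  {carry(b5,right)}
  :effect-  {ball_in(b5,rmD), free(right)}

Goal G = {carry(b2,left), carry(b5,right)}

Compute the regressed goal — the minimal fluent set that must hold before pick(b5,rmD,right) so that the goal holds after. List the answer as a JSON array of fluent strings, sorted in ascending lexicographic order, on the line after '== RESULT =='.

Compute (G \ add) ∪ pre:
  G ∩ del = {}  (empty — regression defined)
  G \ add = {carry(b2,left), carry(b5,right)} \ {carry(b5,right)} = {carry(b2,left)}
  ∪ pre   = {carry(b2,left)} ∪ {ball_in(b5,rmD), free(right), robot_in(rmD)}
          = {ball_in(b5,rmD), carry(b2,left), free(right), robot_in(rmD)}

== RESULT ==
["ball_in(b5,rmD)", "carry(b2,left)", "free(right)", "robot_in(rmD)"]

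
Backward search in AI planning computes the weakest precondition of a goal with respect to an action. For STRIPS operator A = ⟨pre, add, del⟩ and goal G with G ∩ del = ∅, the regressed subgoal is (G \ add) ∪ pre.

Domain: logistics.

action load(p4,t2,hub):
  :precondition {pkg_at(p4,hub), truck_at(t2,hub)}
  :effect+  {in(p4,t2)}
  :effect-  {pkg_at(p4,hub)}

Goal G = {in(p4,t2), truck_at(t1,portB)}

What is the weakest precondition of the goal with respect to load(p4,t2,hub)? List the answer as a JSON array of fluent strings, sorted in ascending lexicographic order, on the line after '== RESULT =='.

Compute (G \ add) ∪ pre:
  G ∩ del = {}  (empty — regression defined)
  G \ add = {in(p4,t2), truck_at(t1,portB)} \ {in(p4,t2)} = {truck_at(t1,portB)}
  ∪ pre   = {truck_at(t1,portB)} ∪ {pkg_at(p4,hub), truck_at(t2,hub)}
          = {pkg_at(p4,hub), truck_at(t1,portB), truck_at(t2,hub)}

== RESULT ==
["pkg_at(p4,hub)", "truck_at(t1,portB)", "truck_at(t2,hub)"]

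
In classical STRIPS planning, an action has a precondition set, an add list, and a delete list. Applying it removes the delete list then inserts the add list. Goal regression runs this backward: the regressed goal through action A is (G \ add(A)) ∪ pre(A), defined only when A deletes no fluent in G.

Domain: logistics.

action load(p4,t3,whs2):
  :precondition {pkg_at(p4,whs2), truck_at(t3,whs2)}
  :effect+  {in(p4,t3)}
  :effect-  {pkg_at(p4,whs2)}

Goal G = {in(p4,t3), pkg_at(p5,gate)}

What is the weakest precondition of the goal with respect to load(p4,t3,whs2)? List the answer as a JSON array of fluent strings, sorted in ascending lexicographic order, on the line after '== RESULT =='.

Compute (G \ add) ∪ pre:
  G ∩ del = {}  (empty — regression defined)
  G \ add = {in(p4,t3), pkg_at(p5,gate)} \ {in(p4,t3)} = {pkg_at(p5,gate)}
  ∪ pre   = {pkg_at(p5,gate)} ∪ {pkg_at(p4,whs2), truck_at(t3,whs2)}
          = {pkg_at(p4,whs2), pkg_at(p5,gate), truck_at(t3,whs2)}

== RESULT ==
["pkg_at(p4,whs2)", "pkg_at(p5,gate)", "truck_at(t3,whs2)"]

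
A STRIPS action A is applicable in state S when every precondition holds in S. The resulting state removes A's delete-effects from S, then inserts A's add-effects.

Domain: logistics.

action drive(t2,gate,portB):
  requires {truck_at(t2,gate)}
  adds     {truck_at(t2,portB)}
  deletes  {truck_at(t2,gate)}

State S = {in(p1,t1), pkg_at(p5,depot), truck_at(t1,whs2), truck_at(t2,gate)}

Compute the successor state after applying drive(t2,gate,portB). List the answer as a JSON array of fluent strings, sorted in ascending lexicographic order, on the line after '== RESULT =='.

Compute (S \ del) ∪ add:
  pre ⊆ S: {truck_at(t2,gate)} ⊆ S  — applicable
  S \ del = {in(p1,t1), pkg_at(p5,depot), truck_at(t1,whs2)}
  ∪ add   = {in(p1,t1), pkg_at(p5,depot), truck_at(t1,whs2), truck_at(t2,portB)}

== RESULT ==
["in(p1,t1)", "pkg_at(p5,depot)", "truck_at(t1,whs2)", "truck_at(t2,portB)"]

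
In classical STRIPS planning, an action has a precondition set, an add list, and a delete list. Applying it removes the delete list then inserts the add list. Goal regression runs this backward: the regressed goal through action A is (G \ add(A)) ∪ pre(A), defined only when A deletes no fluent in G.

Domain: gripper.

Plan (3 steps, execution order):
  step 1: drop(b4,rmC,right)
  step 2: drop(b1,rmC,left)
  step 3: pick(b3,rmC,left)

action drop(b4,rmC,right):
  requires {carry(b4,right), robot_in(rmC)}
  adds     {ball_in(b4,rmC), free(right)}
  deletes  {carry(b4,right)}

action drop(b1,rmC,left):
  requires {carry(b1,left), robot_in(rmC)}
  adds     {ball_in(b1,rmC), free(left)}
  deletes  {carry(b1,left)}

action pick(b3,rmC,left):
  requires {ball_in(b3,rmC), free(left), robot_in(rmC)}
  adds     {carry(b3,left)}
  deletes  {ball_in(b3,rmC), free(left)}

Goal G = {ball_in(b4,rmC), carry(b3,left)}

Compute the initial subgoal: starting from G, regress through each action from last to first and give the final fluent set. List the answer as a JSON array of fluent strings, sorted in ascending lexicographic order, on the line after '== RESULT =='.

Work backward from the goal:
  through step 3 (pick(b3,rmC,left)): drop {carry(b3,left)}, keep {ball_in(b4,rmC)}, require {ball_in(b3,rmC), free(left), robot_in(rmC)}
    → {ball_in(b3,rmC), ball_in(b4,rmC), free(left), robot_in(rmC)}
  through step 2 (drop(b1,rmC,left)): drop {free(left)}, keep {ball_in(b3,rmC), ball_in(b4,rmC), robot_in(rmC)}, require {carry(b1,left), robot_in(rmC)}
    → {ball_in(b3,rmC), ball_in(b4,rmC), carry(b1,left), robot_in(rmC)}
  through step 1 (drop(b4,rmC,right)): drop {ball_in(b4,rmC)}, keep {ball_in(b3,rmC), carry(b1,left), robot_in(rmC)}, require {carry(b4,right), robot_in(rmC)}
    → {ball_in(b3,rmC), carry(b1,left), carry(b4,right), robot_in(rmC)}

== RESULT ==
["ball_in(b3,rmC)", "carry(b1,left)", "carry(b4,right)", "robot_in(rmC)"]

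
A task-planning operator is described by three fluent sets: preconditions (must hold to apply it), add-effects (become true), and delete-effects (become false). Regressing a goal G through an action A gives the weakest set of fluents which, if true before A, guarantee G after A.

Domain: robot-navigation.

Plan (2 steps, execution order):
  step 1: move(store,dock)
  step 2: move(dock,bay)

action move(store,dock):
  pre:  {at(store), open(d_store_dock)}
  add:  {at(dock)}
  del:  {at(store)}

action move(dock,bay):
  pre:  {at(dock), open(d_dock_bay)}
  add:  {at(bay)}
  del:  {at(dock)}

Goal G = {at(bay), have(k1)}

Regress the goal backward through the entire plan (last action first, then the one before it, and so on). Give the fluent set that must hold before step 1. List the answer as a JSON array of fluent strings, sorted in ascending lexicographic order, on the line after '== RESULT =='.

Work backward from the goal:
  through step 2 (move(dock,bay)): drop {at(bay)}, keep {have(k1)}, require {at(dock), open(d_dock_bay)}
    → {at(dock), have(k1), open(d_dock_bay)}
  through step 1 (move(store,dock)): drop {at(dock)}, keep {have(k1), open(d_dock_bay)}, require {at(store), open(d_store_dock)}
    → {at(store), have(k1), open(d_dock_bay), open(d_store_dock)}

== RESULT ==
["at(store)", "have(k1)", "open(d_dock_bay)", "open(d_store_dock)"]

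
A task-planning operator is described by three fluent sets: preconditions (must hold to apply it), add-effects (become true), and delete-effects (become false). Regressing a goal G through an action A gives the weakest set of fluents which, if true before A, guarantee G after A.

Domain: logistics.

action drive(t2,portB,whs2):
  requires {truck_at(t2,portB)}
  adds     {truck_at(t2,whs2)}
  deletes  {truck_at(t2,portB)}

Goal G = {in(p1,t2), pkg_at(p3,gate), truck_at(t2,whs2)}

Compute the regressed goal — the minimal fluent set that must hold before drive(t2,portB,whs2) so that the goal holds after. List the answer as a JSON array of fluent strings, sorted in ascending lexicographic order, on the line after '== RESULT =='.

Regress:
  G ∩ del = {}  (empty — regression defined)
  G \ add = {in(p1,t2), pkg_at(p3,gate), truck_at(t2,whs2)} \ {truck_at(t2,whs2)} = {in(p1,t2), pkg_at(p3,gate)}
  ∪ pre   = {in(p1,t2), pkg_at(p3,gate)} ∪ {truck_at(t2,portB)}
          = {in(p1,t2), pkg_at(p3,gate), truck_at(t2,portB)}

== RESULT ==
["in(p1,t2)", "pkg_at(p3,gate)", "truck_at(t2,portB)"]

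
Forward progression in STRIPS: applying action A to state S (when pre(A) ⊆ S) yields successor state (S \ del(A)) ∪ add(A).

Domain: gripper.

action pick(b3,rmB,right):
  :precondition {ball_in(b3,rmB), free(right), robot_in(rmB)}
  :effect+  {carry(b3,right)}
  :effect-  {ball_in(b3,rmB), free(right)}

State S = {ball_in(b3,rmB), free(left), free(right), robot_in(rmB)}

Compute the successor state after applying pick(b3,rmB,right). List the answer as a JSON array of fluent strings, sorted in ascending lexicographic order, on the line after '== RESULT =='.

Progress:
  pre ⊆ S: {ball_in(b3,rmB), free(right), robot_in(rmB)} ⊆ S  — applicable
  S \ del = {free(left), robot_in(rmB)}
  ∪ add   = {carry(b3,right), free(left), robot_in(rmB)}

== RESULT ==
["carry(b3,right)", "free(left)", "robot_in(rmB)"]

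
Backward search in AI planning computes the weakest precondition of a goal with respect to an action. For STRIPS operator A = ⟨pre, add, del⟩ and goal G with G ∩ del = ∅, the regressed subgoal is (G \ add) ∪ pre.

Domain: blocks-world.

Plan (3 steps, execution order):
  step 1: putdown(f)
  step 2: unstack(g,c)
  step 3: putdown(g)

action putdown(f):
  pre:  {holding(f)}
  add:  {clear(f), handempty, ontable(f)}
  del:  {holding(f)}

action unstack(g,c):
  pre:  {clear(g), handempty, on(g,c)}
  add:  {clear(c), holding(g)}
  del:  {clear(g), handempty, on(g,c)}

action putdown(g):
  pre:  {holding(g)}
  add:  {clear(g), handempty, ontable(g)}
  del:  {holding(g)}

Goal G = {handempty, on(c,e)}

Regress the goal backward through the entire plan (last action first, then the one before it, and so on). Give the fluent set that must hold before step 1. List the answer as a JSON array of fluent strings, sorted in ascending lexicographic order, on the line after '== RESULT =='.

Regress step by step:
  through step 3 (putdown(g)): drop {handempty}, keep {on(c,e)}, require {holding(g)}
    → {holding(g), on(c,e)}
  through step 2 (unstack(g,c)): drop {holding(g)}, keep {on(c,e)}, require {clear(g), handempty, on(g,c)}
    → {clear(g), handempty, on(c,e), on(g,c)}
  through step 1 (putdown(f)): drop {handempty}, keep {clear(g), on(c,e), on(g,c)}, require {holding(f)}
    → {clear(g), holding(f), on(c,e), on(g,c)}

== RESULT ==
["clear(g)", "holding(f)", "on(c,e)", "on(g,c)"]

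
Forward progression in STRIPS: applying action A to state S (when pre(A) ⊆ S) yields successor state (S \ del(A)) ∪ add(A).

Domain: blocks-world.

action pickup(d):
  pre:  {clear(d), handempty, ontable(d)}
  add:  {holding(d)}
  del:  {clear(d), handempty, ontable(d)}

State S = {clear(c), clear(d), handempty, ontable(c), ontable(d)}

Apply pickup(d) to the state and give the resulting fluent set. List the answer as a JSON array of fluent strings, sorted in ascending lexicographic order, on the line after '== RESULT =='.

Progress:
  pre ⊆ S: {clear(d), handempty, ontable(d)} ⊆ S  — applicable
  S \ del = {clear(c), ontable(c)}
  ∪ add   = {clear(c), holding(d), ontable(c)}

== RESULT ==
["clear(c)", "holding(d)", "ontable(c)"]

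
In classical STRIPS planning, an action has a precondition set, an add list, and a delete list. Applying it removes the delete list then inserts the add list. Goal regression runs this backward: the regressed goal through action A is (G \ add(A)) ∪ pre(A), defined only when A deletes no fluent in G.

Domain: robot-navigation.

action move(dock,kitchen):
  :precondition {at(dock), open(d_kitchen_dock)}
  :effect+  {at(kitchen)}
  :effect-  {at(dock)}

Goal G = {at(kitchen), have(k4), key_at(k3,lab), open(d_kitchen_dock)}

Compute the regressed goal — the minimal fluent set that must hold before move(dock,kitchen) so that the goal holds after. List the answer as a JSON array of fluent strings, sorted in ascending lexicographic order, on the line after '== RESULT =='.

Regress:
  G ∩ del = {}  (empty — regression defined)
  G \ add = {at(kitchen), have(k4), key_at(k3,lab), open(d_kitchen_dock)} \ {at(kitchen)} = {have(k4), key_at(k3,lab), open(d_kitchen_dock)}
  ∪ pre   = {have(k4), key_at(k3,lab), open(d_kitchen_dock)} ∪ {at(dock), open(d_kitchen_dock)}
          = {at(dock), have(k4), key_at(k3,lab), open(d_kitchen_dock)}

== RESULT ==
["at(dock)", "have(k4)", "key_at(k3,lab)", "open(d_kitchen_dock)"]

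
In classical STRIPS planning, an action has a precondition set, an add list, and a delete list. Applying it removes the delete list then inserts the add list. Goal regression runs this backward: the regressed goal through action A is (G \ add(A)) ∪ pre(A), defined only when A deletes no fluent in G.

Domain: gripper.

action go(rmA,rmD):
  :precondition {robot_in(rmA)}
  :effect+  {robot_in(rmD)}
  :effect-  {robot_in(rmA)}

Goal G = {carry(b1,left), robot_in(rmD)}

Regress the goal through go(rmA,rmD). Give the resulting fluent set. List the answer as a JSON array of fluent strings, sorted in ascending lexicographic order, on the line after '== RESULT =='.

Regress:
  G ∩ del = {}  (empty — regression defined)
  G \ add = {carry(b1,left), robot_in(rmD)} \ {robot_in(rmD)} = {carry(b1,left)}
  ∪ pre   = {carry(b1,left)} ∪ {robot_in(rmA)}
          = {carry(b1,left), robot_in(rmA)}

== RESULT ==
["carry(b1,left)", "robot_in(rmA)"]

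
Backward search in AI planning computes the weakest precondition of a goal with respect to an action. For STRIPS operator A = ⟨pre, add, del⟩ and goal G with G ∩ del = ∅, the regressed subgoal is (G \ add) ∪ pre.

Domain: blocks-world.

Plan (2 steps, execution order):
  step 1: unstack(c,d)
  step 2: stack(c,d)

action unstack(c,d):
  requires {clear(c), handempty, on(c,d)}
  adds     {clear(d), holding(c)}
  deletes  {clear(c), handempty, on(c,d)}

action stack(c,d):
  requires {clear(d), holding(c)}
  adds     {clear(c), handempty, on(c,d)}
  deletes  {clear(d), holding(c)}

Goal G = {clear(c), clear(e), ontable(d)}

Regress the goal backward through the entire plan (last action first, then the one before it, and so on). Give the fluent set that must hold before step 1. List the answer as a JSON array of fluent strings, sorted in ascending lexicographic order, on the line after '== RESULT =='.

Work backward from the goal:
  through step 2 (stack(c,d)): drop {clear(c)}, keep {clear(e), ontable(d)}, require {clear(d), holding(c)}
    → {clear(d), clear(e), holding(c), ontable(d)}
  through step 1 (unstack(c,d)): drop {clear(d), holding(c)}, keep {clear(e), ontable(d)}, require {clear(c), handempty, on(c,d)}
    → {clear(c), clear(e), handempty, on(c,d), ontable(d)}

== RESULT ==
["clear(c)", "clear(e)", "handempty", "on(c,d)", "ontable(d)"]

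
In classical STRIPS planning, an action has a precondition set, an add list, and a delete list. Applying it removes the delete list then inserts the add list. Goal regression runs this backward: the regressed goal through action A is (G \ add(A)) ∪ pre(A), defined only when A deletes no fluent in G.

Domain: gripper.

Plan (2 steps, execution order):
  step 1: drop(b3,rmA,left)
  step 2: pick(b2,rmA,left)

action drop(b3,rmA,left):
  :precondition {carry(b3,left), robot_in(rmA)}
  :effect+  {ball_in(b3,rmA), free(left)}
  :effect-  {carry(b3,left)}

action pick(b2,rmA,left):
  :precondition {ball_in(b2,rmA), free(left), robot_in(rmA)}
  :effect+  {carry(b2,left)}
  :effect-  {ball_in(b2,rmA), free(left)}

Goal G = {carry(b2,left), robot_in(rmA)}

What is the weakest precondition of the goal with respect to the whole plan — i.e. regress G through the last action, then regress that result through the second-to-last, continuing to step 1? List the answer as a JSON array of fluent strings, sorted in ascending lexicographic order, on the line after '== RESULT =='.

Work backward from the goal:
  through step 2 (pick(b2,rmA,left)): drop {carry(b2,left)}, keep {robot_in(rmA)}, require {ball_in(b2,rmA), free(left), robot_in(rmA)}
    → {ball_in(b2,rmA), free(left), robot_in(rmA)}
  through step 1 (drop(b3,rmA,left)): drop {free(left)}, keep {ball_in(b2,rmA), robot_in(rmA)}, require {carry(b3,left), robot_in(rmA)}
    → {ball_in(b2,rmA), carry(b3,left), robot_in(rmA)}

== RESULT ==
["ball_in(b2,rmA)", "carry(b3,left)", "robot_in(rmA)"]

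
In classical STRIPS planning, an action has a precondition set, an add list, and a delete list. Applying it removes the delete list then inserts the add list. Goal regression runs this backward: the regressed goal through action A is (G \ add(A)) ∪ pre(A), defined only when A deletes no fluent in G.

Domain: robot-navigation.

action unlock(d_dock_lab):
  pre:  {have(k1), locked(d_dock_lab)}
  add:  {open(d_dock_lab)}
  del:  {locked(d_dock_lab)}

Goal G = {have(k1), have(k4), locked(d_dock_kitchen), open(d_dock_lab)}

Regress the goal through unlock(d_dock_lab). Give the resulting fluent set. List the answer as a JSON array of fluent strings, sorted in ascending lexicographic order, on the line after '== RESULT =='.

Compute (G \ add) ∪ pre:
  G ∩ del = {}  (empty — regression defined)
  G \ add = {have(k1), have(k4), locked(d_dock_kitchen), open(d_dock_lab)} \ {open(d_dock_lab)} = {have(k1), have(k4), locked(d_dock_kitchen)}
  ∪ pre   = {have(k1), have(k4), locked(d_dock_kitchen)} ∪ {have(k1), locked(d_dock_lab)}
          = {have(k1), have(k4), locked(d_dock_kitchen), locked(d_dock_lab)}

== RESULT ==
["have(k1)", "have(k4)", "locked(d_dock_kitchen)", "locked(d_dock_lab)"]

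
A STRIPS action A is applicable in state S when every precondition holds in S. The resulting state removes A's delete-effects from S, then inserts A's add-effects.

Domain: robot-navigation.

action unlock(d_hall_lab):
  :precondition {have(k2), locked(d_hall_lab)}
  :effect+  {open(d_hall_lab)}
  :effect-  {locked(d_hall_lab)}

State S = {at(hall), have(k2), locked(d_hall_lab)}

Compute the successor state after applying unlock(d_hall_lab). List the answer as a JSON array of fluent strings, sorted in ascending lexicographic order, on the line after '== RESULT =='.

Progress:
  pre ⊆ S: {have(k2), locked(d_hall_lab)} ⊆ S  — applicable
  S \ del = {at(hall), have(k2)}
  ∪ add   = {at(hall), have(k2), open(d_hall_lab)}

== RESULT ==
["at(hall)", "have(k2)", "open(d_hall_lab)"]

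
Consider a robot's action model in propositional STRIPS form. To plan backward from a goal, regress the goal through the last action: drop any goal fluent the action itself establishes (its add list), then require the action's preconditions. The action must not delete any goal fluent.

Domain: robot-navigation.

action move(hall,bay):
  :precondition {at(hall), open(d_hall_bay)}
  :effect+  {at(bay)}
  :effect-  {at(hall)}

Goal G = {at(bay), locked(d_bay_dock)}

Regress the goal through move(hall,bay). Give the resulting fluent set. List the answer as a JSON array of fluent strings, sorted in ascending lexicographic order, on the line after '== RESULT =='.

Compute (G \ add) ∪ pre:
  G ∩ del = {}  (empty — regression defined)
  G \ add = {at(bay), locked(d_bay_dock)} \ {at(bay)} = {locked(d_bay_dock)}
  ∪ pre   = {locked(d_bay_dock)} ∪ {at(hall), open(d_hall_bay)}
          = {at(hall), locked(d_bay_dock), open(d_hall_bay)}

== RESULT ==
["at(hall)", "locked(d_bay_dock)", "open(d_hall_bay)"]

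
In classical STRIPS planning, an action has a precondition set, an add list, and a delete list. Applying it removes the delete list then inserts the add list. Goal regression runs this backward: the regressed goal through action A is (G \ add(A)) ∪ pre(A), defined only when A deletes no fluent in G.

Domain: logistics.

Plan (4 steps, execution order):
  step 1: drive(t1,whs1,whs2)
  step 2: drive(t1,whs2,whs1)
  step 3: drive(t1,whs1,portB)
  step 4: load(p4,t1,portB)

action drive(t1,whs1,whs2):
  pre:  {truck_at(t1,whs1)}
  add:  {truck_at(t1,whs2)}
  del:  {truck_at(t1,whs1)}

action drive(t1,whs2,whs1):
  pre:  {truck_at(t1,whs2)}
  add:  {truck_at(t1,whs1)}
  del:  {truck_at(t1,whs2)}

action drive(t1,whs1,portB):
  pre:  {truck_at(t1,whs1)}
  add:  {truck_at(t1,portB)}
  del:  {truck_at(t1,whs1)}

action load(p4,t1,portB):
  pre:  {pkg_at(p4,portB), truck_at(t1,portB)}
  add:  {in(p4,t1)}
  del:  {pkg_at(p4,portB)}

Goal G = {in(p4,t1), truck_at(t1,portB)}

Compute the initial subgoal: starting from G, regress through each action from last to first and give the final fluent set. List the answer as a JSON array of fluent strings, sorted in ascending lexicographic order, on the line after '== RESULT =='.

Regress step by step:
  through step 4 (load(p4,t1,portB)): drop {in(p4,t1)}, keep {truck_at(t1,portB)}, require {pkg_at(p4,portB), truck_at(t1,portB)}
    → {pkg_at(p4,portB), truck_at(t1,portB)}
  through step 3 (drive(t1,whs1,portB)): drop {truck_at(t1,portB)}, keep {pkg_at(p4,portB)}, require {truck_at(t1,whs1)}
    → {pkg_at(p4,portB), truck_at(t1,whs1)}
  through step 2 (drive(t1,whs2,whs1)): drop {truck_at(t1,whs1)}, keep {pkg_at(p4,portB)}, require {truck_at(t1,whs2)}
    → {pkg_at(p4,portB), truck_at(t1,whs2)}
  through step 1 (drive(t1,whs1,whs2)): drop {truck_at(t1,whs2)}, keep {pkg_at(p4,portB)}, require {truck_at(t1,whs1)}
    → {pkg_at(p4,portB), truck_at(t1,whs1)}

== RESULT ==
["pkg_at(p4,portB)", "truck_at(t1,whs1)"]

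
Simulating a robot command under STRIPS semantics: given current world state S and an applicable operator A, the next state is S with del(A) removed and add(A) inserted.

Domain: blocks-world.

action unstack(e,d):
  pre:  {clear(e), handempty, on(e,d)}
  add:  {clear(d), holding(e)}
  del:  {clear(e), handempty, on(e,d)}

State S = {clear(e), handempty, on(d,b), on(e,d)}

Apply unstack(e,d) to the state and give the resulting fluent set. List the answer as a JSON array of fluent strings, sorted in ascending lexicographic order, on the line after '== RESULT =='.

Compute (S \ del) ∪ add:
  pre ⊆ S: {clear(e), handempty, on(e,d)} ⊆ S  — applicable
  S \ del = {on(d,b)}
  ∪ add   = {clear(d), holding(e), on(d,b)}

== RESULT ==
["clear(d)", "holding(e)", "on(d,b)"]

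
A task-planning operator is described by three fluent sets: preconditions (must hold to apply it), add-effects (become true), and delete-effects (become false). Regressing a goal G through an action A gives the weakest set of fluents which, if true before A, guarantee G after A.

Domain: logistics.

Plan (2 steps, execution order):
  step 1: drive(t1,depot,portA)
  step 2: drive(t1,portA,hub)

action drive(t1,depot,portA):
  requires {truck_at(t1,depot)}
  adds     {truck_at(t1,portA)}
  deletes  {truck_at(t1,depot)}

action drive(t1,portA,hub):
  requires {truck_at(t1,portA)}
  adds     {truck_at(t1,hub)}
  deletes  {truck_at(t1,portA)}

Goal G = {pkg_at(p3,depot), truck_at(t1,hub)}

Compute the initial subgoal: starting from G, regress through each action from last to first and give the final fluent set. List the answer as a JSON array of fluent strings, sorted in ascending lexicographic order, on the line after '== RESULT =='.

Work backward from the goal:
  through step 2 (drive(t1,portA,hub)): drop {truck_at(t1,hub)}, keep {pkg_at(p3,depot)}, require {truck_at(t1,portA)}
    → {pkg_at(p3,depot), truck_at(t1,portA)}
  through step 1 (drive(t1,depot,portA)): drop {truck_at(t1,portA)}, keep {pkg_at(p3,depot)}, require {truck_at(t1,depot)}
    → {pkg_at(p3,depot), truck_at(t1,depot)}

== RESULT ==
["pkg_at(p3,depot)", "truck_at(t1,depot)"]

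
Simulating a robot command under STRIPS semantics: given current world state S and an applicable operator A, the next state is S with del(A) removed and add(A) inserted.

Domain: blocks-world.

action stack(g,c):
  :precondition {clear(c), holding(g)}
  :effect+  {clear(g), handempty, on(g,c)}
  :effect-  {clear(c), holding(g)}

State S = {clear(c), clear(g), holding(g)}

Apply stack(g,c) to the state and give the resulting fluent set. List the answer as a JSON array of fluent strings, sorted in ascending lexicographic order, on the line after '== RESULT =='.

Compute (S \ del) ∪ add:
  pre ⊆ S: {clear(c), holding(g)} ⊆ S  — applicable
  S \ del = {clear(g)}
  ∪ add   = {clear(g), handempty, on(g,c)}

== RESULT ==
["clear(g)", "handempty", "on(g,c)"]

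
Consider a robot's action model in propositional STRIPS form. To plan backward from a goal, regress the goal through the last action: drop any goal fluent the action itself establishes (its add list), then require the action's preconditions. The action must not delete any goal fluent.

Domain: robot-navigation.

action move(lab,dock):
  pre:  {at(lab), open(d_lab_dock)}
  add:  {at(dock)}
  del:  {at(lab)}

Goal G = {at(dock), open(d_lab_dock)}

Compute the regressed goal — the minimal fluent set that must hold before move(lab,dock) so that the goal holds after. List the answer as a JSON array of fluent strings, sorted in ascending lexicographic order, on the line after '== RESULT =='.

Regress:
  G ∩ del = {}  (empty — regression defined)
  G \ add = {at(dock), open(d_lab_dock)} \ {at(dock)} = {open(d_lab_dock)}
  ∪ pre   = {open(d_lab_dock)} ∪ {at(lab), open(d_lab_dock)}
          = {at(lab), open(d_lab_dock)}

== RESULT ==
["at(lab)", "open(d_lab_dock)"]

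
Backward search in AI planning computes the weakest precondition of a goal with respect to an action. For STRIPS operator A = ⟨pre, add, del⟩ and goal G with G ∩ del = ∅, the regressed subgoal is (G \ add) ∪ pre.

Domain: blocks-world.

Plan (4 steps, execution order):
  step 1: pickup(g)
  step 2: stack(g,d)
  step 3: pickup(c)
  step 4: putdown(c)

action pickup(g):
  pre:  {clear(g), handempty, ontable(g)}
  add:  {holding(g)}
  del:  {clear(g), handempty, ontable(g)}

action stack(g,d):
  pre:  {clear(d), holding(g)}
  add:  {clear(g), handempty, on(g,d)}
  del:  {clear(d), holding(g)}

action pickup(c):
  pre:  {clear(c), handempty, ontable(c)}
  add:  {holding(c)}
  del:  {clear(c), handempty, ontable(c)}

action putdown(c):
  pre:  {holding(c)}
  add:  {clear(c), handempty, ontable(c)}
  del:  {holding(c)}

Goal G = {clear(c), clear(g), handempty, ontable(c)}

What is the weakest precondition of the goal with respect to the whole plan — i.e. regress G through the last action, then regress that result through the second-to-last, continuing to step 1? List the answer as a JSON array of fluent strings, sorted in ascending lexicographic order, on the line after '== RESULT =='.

Work backward from the goal:
  through step 4 (putdown(c)): drop {clear(c), handempty, ontable(c)}, keep {clear(g)}, require {holding(c)}
    → {clear(g), holding(c)}
  through step 3 (pickup(c)): drop {holding(c)}, keep {clear(g)}, require {clear(c), handempty, ontable(c)}
    → {clear(c), clear(g), handempty, ontable(c)}
  through step 2 (stack(g,d)): drop {clear(g), handempty}, keep {clear(c), ontable(c)}, require {clear(d), holding(g)}
    → {clear(c), clear(d), holding(g), ontable(c)}
  through step 1 (pickup(g)): drop {holding(g)}, keep {clear(c), clear(d), ontable(c)}, require {clear(g), handempty, ontable(g)}
    → {clear(c), clear(d), clear(g), handempty, ontable(c), ontable(g)}

== RESULT ==
["clear(c)", "clear(d)", "clear(g)", "handempty", "ontable(c)", "ontable(g)"]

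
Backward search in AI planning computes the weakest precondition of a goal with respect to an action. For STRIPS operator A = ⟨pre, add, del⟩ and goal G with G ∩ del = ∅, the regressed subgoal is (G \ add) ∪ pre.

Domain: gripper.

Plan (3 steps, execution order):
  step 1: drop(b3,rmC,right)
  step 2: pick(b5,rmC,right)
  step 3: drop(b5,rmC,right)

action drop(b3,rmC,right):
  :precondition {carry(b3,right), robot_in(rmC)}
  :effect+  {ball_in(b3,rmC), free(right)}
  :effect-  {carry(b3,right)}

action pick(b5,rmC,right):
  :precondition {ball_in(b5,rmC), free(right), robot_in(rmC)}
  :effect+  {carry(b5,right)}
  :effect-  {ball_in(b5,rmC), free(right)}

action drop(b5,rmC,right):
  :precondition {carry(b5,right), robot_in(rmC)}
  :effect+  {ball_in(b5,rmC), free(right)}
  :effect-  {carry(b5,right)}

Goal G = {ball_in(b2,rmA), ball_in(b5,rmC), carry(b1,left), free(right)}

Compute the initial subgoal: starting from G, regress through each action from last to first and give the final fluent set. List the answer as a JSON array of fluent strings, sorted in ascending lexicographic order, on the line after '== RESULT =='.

Work backward from the goal:
  through step 3 (drop(b5,rmC,right)): drop {ball_in(b5,rmC), free(right)}, keep {ball_in(b2,rmA), carry(b1,left)}, require {carry(b5,right), robot_in(rmC)}
    → {ball_in(b2,rmA), carry(b1,left), carry(b5,right), robot_in(rmC)}
  through step 2 (pick(b5,rmC,right)): drop {carry(b5,right)}, keep {ball_in(b2,rmA), carry(b1,left), robot_in(rmC)}, require {ball_in(b5,rmC), free(right), robot_in(rmC)}
    → {ball_in(b2,rmA), ball_in(b5,rmC), carry(b1,left), free(right), robot_in(rmC)}
  through step 1 (drop(b3,rmC,right)): drop {free(right)}, keep {ball_in(b2,rmA), ball_in(b5,rmC), carry(b1,left), robot_in(rmC)}, require {carry(b3,right), robot_in(rmC)}
    → {ball_in(b2,rmA), ball_in(b5,rmC), carry(b1,left), carry(b3,right), robot_in(rmC)}

== RESULT ==
["ball_in(b2,rmA)", "ball_in(b5,rmC)", "carry(b1,left)", "carry(b3,right)", "robot_in(rmC)"]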